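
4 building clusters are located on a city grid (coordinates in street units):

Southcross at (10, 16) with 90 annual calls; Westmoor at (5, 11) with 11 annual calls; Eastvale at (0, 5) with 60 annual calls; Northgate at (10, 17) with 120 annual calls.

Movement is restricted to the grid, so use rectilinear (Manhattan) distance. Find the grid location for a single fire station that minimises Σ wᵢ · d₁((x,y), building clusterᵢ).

(10, 16)

Manhattan distance separates: Σwᵢ(|x−xᵢ|+|y−yᵢ|) = Σwᵢ|x−xᵢ| + Σwᵢ|y−yᵢ|, so x and y are optimised independently as 1-D weighted medians.
Total weight W = 281; half = 140.5.
x-coordinate, sorted with cumulative weight:
  x=0 (Eastvale, w=60) cum 60
  x=5 (Westmoor, w=11) cum 71
  x=10 (Southcross, w=90) cum 161  ← median
  x=10 (Northgate, w=120) cum 281
⇒ x* = 10
y-coordinate, sorted with cumulative weight:
  y=5 (Eastvale, w=60) cum 60
  y=11 (Westmoor, w=11) cum 71
  y=16 (Southcross, w=90) cum 161  ← median
  y=17 (Northgate, w=120) cum 281
⇒ y* = 16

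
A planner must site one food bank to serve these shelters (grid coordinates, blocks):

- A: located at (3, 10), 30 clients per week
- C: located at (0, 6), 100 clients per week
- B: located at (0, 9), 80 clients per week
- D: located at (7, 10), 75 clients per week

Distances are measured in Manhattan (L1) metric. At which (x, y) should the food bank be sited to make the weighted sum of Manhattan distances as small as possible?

(0, 9)

Manhattan distance separates: Σwᵢ(|x−xᵢ|+|y−yᵢ|) = Σwᵢ|x−xᵢ| + Σwᵢ|y−yᵢ|, so x and y are optimised independently as 1-D weighted medians.
Total weight W = 285; half = 142.5.
x-coordinate, sorted with cumulative weight:
  x=0 (C, w=100) cum 100
  x=0 (B, w=80) cum 180  ← median
  x=3 (A, w=30) cum 210
  x=7 (D, w=75) cum 285
⇒ x* = 0
y-coordinate, sorted with cumulative weight:
  y=6 (C, w=100) cum 100
  y=9 (B, w=80) cum 180  ← median
  y=10 (A, w=30) cum 210
  y=10 (D, w=75) cum 285
⇒ y* = 9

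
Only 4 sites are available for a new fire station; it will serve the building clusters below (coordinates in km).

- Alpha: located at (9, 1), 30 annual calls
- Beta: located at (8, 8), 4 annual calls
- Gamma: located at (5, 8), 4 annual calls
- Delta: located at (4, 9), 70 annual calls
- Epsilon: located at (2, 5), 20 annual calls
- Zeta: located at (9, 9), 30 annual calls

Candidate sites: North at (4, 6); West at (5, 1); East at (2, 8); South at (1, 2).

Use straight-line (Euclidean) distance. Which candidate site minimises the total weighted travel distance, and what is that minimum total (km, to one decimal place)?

Total weighted distance at each candidate:
  North (4, 6): total = 668.6
  West (5, 1): total = 1111.1
  East (2, 8): total = 761.6
  South (1, 2): total = 1222.8
Minimum is at North with total 668.6 km.

North, total 668.6 km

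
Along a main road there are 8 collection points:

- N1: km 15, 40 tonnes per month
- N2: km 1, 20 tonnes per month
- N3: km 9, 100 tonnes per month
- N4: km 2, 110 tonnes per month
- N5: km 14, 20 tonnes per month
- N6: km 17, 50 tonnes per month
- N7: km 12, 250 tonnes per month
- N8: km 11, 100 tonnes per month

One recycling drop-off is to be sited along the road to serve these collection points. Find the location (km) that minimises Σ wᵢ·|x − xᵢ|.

x = 12

For a sum of weighted absolute distances on a line, the optimum is the weighted median (not the mean). Total weight W = 690; half-weight = 345.
Sort by position and accumulate weight:
  km 1 (N2, w=20) → cum 20
  km 2 (N4, w=110) → cum 130
  km 9 (N3, w=100) → cum 230
  km 11 (N8, w=100) → cum 330
  km 12 (N7, w=250) → cum 580  ≥ 345 → median here
  km 14 (N5, w=20) → cum 600
  km 15 (N1, w=40) → cum 640
  km 17 (N6, w=50) → cum 690
Optimal location: km 12.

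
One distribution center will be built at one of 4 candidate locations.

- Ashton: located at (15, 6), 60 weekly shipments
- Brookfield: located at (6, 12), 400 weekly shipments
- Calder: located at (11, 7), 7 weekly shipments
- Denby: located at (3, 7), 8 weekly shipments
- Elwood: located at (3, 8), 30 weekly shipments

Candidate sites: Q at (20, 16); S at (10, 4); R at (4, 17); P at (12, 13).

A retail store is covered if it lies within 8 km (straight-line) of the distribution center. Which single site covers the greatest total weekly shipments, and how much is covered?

P, covering 467

Coverage radius r = 8 km; a point is covered iff (Δx)²+(Δy)² ≤ 8² = 64.
  Q (20, 16): covers {none} → 0
  S (10, 4): covers {Ashton, Calder, Denby} → 75
  R (4, 17): covers {Brookfield} → 400
  P (12, 13): covers {Ashton, Brookfield, Calder} → 467
Maximum coverage at P: 467 weekly shipments.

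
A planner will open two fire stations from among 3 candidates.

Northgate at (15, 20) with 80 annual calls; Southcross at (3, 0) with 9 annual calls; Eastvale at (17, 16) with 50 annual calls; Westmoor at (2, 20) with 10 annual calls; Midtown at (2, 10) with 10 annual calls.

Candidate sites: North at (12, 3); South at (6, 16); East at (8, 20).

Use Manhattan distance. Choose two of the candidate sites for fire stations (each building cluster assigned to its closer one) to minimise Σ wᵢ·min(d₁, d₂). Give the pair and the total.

{South, East}, total 1441

Evaluate every pair (each demand assigned to the nearer of the two):
  {South, East}: total = 1441
  {North, East}: total = 1538
  {North, South}: total = 1878
Best pair: {South, East} with total 1441.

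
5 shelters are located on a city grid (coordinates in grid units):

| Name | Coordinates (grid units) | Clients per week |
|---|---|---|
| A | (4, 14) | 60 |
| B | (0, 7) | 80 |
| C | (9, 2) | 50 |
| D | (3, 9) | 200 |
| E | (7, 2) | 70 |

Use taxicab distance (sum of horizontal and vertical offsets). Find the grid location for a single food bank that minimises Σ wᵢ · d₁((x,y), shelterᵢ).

(3, 9)

Manhattan distance separates: Σwᵢ(|x−xᵢ|+|y−yᵢ|) = Σwᵢ|x−xᵢ| + Σwᵢ|y−yᵢ|, so x and y are optimised independently as 1-D weighted medians.
Total weight W = 460; half = 230.
x-coordinate, sorted with cumulative weight:
  x=0 (B, w=80) cum 80
  x=3 (D, w=200) cum 280  ← median
  x=4 (A, w=60) cum 340
  x=7 (E, w=70) cum 410
  x=9 (C, w=50) cum 460
⇒ x* = 3
y-coordinate, sorted with cumulative weight:
  y=2 (C, w=50) cum 50
  y=2 (E, w=70) cum 120
  y=7 (B, w=80) cum 200
  y=9 (D, w=200) cum 400  ← median
  y=14 (A, w=60) cum 460
⇒ y* = 9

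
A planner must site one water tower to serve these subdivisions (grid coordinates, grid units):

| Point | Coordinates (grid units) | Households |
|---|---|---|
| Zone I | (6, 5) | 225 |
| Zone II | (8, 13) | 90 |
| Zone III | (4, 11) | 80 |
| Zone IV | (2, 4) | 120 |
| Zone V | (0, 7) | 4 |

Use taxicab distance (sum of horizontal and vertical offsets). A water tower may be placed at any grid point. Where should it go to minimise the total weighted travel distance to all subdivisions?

(6, 5)

Manhattan distance separates: Σwᵢ(|x−xᵢ|+|y−yᵢ|) = Σwᵢ|x−xᵢ| + Σwᵢ|y−yᵢ|, so x and y are optimised independently as 1-D weighted medians.
Total weight W = 519; half = 259.5.
x-coordinate, sorted with cumulative weight:
  x=0 (Zone V, w=4) cum 4
  x=2 (Zone IV, w=120) cum 124
  x=4 (Zone III, w=80) cum 204
  x=6 (Zone I, w=225) cum 429  ← median
  x=8 (Zone II, w=90) cum 519
⇒ x* = 6
y-coordinate, sorted with cumulative weight:
  y=4 (Zone IV, w=120) cum 120
  y=5 (Zone I, w=225) cum 345  ← median
  y=7 (Zone V, w=4) cum 349
  y=11 (Zone III, w=80) cum 429
  y=13 (Zone II, w=90) cum 519
⇒ y* = 5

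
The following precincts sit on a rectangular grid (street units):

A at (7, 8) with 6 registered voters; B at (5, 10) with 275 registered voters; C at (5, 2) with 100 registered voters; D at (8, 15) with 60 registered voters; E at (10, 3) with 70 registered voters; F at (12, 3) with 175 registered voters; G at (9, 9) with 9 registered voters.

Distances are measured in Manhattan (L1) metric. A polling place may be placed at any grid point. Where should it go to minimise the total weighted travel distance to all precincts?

(5, 8)

Manhattan distance separates: Σwᵢ(|x−xᵢ|+|y−yᵢ|) = Σwᵢ|x−xᵢ| + Σwᵢ|y−yᵢ|, so x and y are optimised independently as 1-D weighted medians.
Total weight W = 695; half = 347.5.
x-coordinate, sorted with cumulative weight:
  x=5 (B, w=275) cum 275
  x=5 (C, w=100) cum 375  ← median
  x=7 (A, w=6) cum 381
  x=8 (D, w=60) cum 441
  x=9 (G, w=9) cum 450
  x=10 (E, w=70) cum 520
  x=12 (F, w=175) cum 695
⇒ x* = 5
y-coordinate, sorted with cumulative weight:
  y=2 (C, w=100) cum 100
  y=3 (E, w=70) cum 170
  y=3 (F, w=175) cum 345
  y=8 (A, w=6) cum 351  ← median
  y=9 (G, w=9) cum 360
  y=10 (B, w=275) cum 635
  y=15 (D, w=60) cum 695
⇒ y* = 8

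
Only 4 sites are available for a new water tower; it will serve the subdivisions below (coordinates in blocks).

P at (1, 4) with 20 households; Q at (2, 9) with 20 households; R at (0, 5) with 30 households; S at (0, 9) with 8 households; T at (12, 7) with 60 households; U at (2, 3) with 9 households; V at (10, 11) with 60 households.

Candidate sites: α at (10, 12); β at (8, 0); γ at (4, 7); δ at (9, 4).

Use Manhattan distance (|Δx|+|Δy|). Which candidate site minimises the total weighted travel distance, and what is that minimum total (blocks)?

γ, total 1562 blocks

Total weighted distance at each candidate:
  α (10, 12): total = 1807
  β (8, 0): total = 2567
  γ (4, 7): total = 1562
  δ (9, 4): total = 1724
Minimum is at γ with total 1562 blocks.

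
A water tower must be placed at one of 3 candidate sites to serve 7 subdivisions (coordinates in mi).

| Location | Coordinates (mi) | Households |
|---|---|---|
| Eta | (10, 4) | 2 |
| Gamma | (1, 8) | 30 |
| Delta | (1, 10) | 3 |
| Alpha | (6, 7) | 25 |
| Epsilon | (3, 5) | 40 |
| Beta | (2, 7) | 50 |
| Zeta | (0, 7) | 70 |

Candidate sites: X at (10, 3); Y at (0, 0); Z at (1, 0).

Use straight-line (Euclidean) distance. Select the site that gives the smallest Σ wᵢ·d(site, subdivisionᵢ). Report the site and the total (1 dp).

Total weighted distance at each candidate:
  X (10, 3): total = 1978.8
  Y (0, 0): total = 1611.3
  Z (1, 0): total = 1568.7
Minimum is at Z with total 1568.7 mi.

Z, total 1568.7 mi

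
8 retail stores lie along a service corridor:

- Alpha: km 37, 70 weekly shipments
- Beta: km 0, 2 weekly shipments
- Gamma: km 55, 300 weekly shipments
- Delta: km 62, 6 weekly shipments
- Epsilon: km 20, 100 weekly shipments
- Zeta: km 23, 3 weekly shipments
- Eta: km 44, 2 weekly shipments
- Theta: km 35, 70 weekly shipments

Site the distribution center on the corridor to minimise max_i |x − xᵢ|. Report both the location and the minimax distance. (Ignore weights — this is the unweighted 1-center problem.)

location 31, max distance 31

The 1-center on a line is the midpoint of the two extreme points: leftmost at 0, rightmost at 62.
Optimal location = (0 + 62)/2 = 31; maximum distance = (62 − 0)/2 = 31.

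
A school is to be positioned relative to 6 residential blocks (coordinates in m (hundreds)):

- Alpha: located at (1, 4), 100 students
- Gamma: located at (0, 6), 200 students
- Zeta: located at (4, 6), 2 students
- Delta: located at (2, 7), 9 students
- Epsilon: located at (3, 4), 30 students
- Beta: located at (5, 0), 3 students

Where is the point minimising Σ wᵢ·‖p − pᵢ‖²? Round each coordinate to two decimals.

(0.67, 5.22)

The minimiser of Σwᵢ‖p−pᵢ‖² is the weighted centroid p* = (Σwᵢpᵢ)/(Σwᵢ).
Σwᵢ = 344.
Σwᵢxᵢ = 100·1 + 200·0 + 2·4 + 9·2 + 30·3 + 3·5 = 231.
Σwᵢyᵢ = 100·4 + 200·6 + 2·6 + 9·7 + 30·4 + 3·0 = 1795.
x* = 231/344 = 0.67, y* = 1795/344 = 5.22.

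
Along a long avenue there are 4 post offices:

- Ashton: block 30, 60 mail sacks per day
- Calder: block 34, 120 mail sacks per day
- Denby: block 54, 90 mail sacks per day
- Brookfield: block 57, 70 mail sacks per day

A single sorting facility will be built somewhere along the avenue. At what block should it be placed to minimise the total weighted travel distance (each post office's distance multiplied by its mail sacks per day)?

x = 34

For a sum of weighted absolute distances on a line, the optimum is the weighted median (not the mean). Total weight W = 340; half-weight = 170.
Sort by position and accumulate weight:
  block 30 (Ashton, w=60) → cum 60
  block 34 (Calder, w=120) → cum 180  ≥ 170 → median here
  block 54 (Denby, w=90) → cum 270
  block 57 (Brookfield, w=70) → cum 340
Optimal location: block 34.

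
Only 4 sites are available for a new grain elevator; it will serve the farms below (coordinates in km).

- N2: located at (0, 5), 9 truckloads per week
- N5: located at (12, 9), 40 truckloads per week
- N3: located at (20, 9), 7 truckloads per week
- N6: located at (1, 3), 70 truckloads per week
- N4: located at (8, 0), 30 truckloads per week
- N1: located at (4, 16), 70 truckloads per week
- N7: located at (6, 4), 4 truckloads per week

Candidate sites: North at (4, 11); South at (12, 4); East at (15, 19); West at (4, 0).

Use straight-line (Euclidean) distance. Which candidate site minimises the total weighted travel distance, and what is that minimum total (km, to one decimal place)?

North, total 1836.0 km

Total weighted distance at each candidate:
  North (4, 11): total = 1836.0
  South (12, 4): total = 2350.8
  East (15, 19): total = 3644.3
  West (4, 0): total = 2222.7
Minimum is at North with total 1836.0 km.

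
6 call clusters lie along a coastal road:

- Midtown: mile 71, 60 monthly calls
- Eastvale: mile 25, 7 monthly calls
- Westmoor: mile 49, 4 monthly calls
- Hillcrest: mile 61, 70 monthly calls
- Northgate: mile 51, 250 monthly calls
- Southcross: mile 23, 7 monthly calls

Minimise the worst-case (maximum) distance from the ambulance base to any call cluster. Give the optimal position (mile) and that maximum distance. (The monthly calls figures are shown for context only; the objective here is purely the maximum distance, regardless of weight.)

The 1-center on a line is the midpoint of the two extreme points: leftmost at 23, rightmost at 71.
Optimal location = (23 + 71)/2 = 47; maximum distance = (71 − 23)/2 = 24.

location 47, max distance 24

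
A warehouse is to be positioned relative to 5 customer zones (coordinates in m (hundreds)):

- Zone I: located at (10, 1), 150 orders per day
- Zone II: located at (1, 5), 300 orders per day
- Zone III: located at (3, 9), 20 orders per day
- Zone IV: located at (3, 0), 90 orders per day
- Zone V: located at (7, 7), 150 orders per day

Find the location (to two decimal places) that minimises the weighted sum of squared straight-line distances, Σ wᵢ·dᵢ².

The minimiser of Σwᵢ‖p−pᵢ‖² is the weighted centroid p* = (Σwᵢpᵢ)/(Σwᵢ).
Σwᵢ = 710.
Σwᵢxᵢ = 150·10 + 300·1 + 20·3 + 90·3 + 150·7 = 3180.
Σwᵢyᵢ = 150·1 + 300·5 + 20·9 + 90·0 + 150·7 = 2880.
x* = 3180/710 = 4.48, y* = 2880/710 = 4.06.

(4.48, 4.06)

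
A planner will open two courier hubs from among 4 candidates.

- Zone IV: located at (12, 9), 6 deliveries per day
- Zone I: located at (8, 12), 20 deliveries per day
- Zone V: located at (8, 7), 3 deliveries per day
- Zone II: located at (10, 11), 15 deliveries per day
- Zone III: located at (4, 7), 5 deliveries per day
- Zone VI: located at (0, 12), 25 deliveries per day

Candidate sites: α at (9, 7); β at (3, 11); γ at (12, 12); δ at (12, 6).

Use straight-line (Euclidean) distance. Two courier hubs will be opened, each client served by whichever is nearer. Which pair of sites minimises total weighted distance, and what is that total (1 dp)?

Evaluate every pair (each demand assigned to the nearer of the two):
  {β, γ}: total = 250.4
  {α, β}: total = 288.1
  {β, δ}: total = 312.8
  {α, γ}: total = 416.9
  {α, δ}: total = 467.2
  {γ, δ}: total = 484.2
Best pair: {β, γ} with total 250.4.

{β, γ}, total 250.4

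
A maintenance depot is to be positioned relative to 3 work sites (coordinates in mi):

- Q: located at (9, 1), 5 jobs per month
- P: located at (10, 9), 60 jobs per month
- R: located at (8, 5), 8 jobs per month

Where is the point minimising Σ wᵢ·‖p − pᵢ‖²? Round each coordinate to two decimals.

(9.71, 8.01)

The minimiser of Σwᵢ‖p−pᵢ‖² is the weighted centroid p* = (Σwᵢpᵢ)/(Σwᵢ).
Σwᵢ = 73.
Σwᵢxᵢ = 5·9 + 60·10 + 8·8 = 709.
Σwᵢyᵢ = 5·1 + 60·9 + 8·5 = 585.
x* = 709/73 = 9.71, y* = 585/73 = 8.01.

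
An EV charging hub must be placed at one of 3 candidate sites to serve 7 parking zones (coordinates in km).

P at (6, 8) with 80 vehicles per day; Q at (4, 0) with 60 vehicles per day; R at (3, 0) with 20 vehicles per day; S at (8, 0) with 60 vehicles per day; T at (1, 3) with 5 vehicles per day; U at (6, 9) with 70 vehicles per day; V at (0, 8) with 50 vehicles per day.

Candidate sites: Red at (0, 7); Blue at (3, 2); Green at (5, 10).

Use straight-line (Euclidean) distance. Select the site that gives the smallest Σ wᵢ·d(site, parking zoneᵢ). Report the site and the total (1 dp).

Total weighted distance at each candidate:
  Red (0, 7): total = 2273.8
  Blue (3, 2): total = 1913.6
  Green (5, 10): total = 2020.8
Minimum is at Blue with total 1913.6 km.

Blue, total 1913.6 km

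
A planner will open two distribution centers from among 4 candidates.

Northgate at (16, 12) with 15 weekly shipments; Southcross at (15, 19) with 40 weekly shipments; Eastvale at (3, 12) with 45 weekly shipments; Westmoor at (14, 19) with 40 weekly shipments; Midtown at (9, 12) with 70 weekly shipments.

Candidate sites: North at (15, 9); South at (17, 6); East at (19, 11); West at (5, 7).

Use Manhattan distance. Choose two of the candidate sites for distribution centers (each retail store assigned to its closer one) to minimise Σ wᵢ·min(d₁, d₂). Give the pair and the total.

Evaluate every pair (each demand assigned to the nearer of the two):
  {North, West}: total = 1845
  {East, West}: total = 2005
  {North, South}: total = 2205
  {North, East}: total = 2205
  {South, West}: total = 2290
  {South, East}: total = 2595
Best pair: {North, West} with total 1845.

{North, West}, total 1845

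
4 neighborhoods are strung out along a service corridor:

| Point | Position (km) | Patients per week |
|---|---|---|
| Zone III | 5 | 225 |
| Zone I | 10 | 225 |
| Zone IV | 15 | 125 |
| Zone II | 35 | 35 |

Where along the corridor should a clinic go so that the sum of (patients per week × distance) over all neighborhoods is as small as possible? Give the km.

For a sum of weighted absolute distances on a line, the optimum is the weighted median (not the mean). Total weight W = 610; half-weight = 305.
Sort by position and accumulate weight:
  km 5 (Zone III, w=225) → cum 225
  km 10 (Zone I, w=225) → cum 450  ≥ 305 → median here
  km 15 (Zone IV, w=125) → cum 575
  km 35 (Zone II, w=35) → cum 610
Optimal location: km 10.

x = 10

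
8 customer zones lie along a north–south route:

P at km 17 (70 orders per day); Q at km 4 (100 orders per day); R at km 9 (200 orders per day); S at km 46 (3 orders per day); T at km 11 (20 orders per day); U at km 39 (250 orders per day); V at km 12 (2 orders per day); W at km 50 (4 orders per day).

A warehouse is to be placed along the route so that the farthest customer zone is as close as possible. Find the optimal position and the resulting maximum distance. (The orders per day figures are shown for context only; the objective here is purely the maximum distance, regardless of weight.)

location 27, max distance 23

The 1-center on a line is the midpoint of the two extreme points: leftmost at 4, rightmost at 50.
Optimal location = (4 + 50)/2 = 27; maximum distance = (50 − 4)/2 = 23.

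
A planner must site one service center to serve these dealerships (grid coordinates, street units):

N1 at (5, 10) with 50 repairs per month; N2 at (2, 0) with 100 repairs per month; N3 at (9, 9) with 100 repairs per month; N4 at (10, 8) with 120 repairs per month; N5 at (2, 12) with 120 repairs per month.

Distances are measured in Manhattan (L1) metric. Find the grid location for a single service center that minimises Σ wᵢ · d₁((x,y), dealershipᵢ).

Manhattan distance separates: Σwᵢ(|x−xᵢ|+|y−yᵢ|) = Σwᵢ|x−xᵢ| + Σwᵢ|y−yᵢ|, so x and y are optimised independently as 1-D weighted medians.
Total weight W = 490; half = 245.
x-coordinate, sorted with cumulative weight:
  x=2 (N2, w=100) cum 100
  x=2 (N5, w=120) cum 220
  x=5 (N1, w=50) cum 270  ← median
  x=9 (N3, w=100) cum 370
  x=10 (N4, w=120) cum 490
⇒ x* = 5
y-coordinate, sorted with cumulative weight:
  y=0 (N2, w=100) cum 100
  y=8 (N4, w=120) cum 220
  y=9 (N3, w=100) cum 320  ← median
  y=10 (N1, w=50) cum 370
  y=12 (N5, w=120) cum 490
⇒ y* = 9

(5, 9)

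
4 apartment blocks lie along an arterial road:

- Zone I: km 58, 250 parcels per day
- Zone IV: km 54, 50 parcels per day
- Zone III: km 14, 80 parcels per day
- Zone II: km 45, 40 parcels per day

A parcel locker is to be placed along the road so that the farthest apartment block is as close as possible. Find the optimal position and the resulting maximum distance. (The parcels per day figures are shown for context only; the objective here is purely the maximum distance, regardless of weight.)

location 36, max distance 22

The 1-center on a line is the midpoint of the two extreme points: leftmost at 14, rightmost at 58.
Optimal location = (14 + 58)/2 = 36; maximum distance = (58 − 14)/2 = 22.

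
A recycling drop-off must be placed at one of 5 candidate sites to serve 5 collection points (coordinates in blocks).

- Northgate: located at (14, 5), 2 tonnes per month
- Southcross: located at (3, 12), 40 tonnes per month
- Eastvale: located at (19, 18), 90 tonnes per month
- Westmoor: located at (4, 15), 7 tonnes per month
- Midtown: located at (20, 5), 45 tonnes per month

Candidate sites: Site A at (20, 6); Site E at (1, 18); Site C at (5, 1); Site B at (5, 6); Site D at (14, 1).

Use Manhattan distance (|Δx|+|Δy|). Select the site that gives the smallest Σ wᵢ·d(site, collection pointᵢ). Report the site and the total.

Site A, total 2324 blocks

Total weighted distance at each candidate:
  Site A (20, 6): total = 2324
  Site E (1, 18): total = 3474
  Site C (5, 1): total = 4296
  Site B (5, 6): total = 3470
  Site D (14, 1): total = 3486
Minimum is at Site A with total 2324 blocks.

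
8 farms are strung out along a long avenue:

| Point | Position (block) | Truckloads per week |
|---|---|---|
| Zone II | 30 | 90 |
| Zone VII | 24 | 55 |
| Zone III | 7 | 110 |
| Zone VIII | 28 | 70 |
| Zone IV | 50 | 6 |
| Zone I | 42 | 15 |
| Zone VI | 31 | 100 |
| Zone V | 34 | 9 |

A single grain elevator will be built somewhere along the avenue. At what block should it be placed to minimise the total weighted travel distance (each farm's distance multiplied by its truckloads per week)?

For a sum of weighted absolute distances on a line, the optimum is the weighted median (not the mean). Total weight W = 455; half-weight = 227.5.
Sort by position and accumulate weight:
  block 7 (Zone III, w=110) → cum 110
  block 24 (Zone VII, w=55) → cum 165
  block 28 (Zone VIII, w=70) → cum 235  ≥ 227.5 → median here
  block 30 (Zone II, w=90) → cum 325
  block 31 (Zone VI, w=100) → cum 425
  block 34 (Zone V, w=9) → cum 434
  block 42 (Zone I, w=15) → cum 449
  block 50 (Zone IV, w=6) → cum 455
Optimal location: block 28.

x = 28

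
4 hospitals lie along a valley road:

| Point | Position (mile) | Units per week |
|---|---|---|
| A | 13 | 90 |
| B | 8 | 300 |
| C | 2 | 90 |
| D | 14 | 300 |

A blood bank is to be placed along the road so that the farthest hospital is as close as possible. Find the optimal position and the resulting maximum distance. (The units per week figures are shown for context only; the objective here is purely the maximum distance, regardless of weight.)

The 1-center on a line is the midpoint of the two extreme points: leftmost at 2, rightmost at 14.
Optimal location = (2 + 14)/2 = 8; maximum distance = (14 − 2)/2 = 6.

location 8, max distance 6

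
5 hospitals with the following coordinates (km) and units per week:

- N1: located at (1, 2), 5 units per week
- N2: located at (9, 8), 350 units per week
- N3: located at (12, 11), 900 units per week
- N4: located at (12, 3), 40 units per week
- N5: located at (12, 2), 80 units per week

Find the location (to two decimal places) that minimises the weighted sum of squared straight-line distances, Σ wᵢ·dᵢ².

The minimiser of Σwᵢ‖p−pᵢ‖² is the weighted centroid p* = (Σwᵢpᵢ)/(Σwᵢ).
Σwᵢ = 1375.
Σwᵢxᵢ = 5·1 + 350·9 + 900·12 + 40·12 + 80·12 = 15395.
Σwᵢyᵢ = 5·2 + 350·8 + 900·11 + 40·3 + 80·2 = 12990.
x* = 15395/1375 = 11.20, y* = 12990/1375 = 9.45.

(11.20, 9.45)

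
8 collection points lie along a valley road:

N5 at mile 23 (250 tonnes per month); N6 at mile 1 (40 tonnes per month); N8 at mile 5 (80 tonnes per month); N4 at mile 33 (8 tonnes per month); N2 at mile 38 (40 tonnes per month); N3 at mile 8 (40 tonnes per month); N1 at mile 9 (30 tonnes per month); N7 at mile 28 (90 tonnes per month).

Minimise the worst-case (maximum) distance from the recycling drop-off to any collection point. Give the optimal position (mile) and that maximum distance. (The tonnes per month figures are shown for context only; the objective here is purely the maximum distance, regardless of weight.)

The 1-center on a line is the midpoint of the two extreme points: leftmost at 1, rightmost at 38.
Optimal location = (1 + 38)/2 = 19.5; maximum distance = (38 − 1)/2 = 18.5.

location 19.5, max distance 18.5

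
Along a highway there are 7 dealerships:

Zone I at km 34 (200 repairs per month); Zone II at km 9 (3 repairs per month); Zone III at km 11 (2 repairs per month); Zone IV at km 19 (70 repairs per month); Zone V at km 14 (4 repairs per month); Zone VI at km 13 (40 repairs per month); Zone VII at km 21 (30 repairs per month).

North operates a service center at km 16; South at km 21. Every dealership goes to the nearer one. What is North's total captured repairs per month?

The indifferent point is the midpoint (16+21)/2 = 18.5; dealerships left of it (closer to North at 16) go to North, those right go to South.
  Zone II at 9 (w=3) → North
  Zone III at 11 (w=2) → North
  Zone VI at 13 (w=40) → North
  Zone V at 14 (w=4) → North
  Zone IV at 19 (w=70) → South
  Zone VII at 21 (w=30) → South
  Zone I at 34 (w=200) → South
North captures 49; South captures 300.

49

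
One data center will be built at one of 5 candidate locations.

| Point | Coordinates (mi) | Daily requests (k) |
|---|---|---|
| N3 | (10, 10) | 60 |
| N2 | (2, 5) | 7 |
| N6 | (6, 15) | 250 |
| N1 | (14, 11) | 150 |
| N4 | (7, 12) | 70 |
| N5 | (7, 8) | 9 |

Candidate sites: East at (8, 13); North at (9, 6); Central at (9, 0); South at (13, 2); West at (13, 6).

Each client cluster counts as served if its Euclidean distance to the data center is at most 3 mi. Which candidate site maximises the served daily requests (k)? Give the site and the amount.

East, covering 320

Coverage radius r = 3 mi; a point is covered iff (Δx)²+(Δy)² ≤ 3² = 9.
  East (8, 13): covers {N6, N4} → 320
  North (9, 6): covers {N5} → 9
  Central (9, 0): covers {none} → 0
  South (13, 2): covers {none} → 0
  West (13, 6): covers {none} → 0
Maximum coverage at East: 320 daily requests (k).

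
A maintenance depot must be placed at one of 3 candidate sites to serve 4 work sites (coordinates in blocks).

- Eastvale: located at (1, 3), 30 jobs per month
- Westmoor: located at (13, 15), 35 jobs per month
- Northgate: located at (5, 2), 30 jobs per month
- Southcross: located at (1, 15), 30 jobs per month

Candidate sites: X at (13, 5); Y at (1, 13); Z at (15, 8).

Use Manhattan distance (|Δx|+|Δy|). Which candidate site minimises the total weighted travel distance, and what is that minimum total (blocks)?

Total weighted distance at each candidate:
  X (13, 5): total = 1760
  Y (1, 13): total = 1300
  Z (15, 8): total = 1995
Minimum is at Y with total 1300 blocks.

Y, total 1300 blocks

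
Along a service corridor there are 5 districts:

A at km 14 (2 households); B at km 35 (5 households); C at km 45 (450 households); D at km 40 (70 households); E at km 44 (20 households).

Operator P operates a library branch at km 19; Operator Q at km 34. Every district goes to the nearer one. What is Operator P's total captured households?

2

The indifferent point is the midpoint (19+34)/2 = 26.5; districts left of it (closer to Operator P at 19) go to Operator P, those right go to Operator Q.
  A at 14 (w=2) → Operator P
  B at 35 (w=5) → Operator Q
  D at 40 (w=70) → Operator Q
  E at 44 (w=20) → Operator Q
  C at 45 (w=450) → Operator Q
Operator P captures 2; Operator Q captures 545.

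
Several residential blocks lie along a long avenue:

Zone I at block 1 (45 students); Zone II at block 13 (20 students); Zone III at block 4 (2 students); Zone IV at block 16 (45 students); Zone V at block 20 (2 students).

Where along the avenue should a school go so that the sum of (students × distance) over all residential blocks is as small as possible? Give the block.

x = 13

For a sum of weighted absolute distances on a line, the optimum is the weighted median (not the mean). Total weight W = 114; half-weight = 57.
Sort by position and accumulate weight:
  block 1 (Zone I, w=45) → cum 45
  block 4 (Zone III, w=2) → cum 47
  block 13 (Zone II, w=20) → cum 67  ≥ 57 → median here
  block 16 (Zone IV, w=45) → cum 112
  block 20 (Zone V, w=2) → cum 114
Optimal location: block 13.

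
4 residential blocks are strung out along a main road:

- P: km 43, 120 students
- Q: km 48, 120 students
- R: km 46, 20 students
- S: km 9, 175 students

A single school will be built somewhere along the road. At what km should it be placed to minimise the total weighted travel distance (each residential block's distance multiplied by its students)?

x = 43

For a sum of weighted absolute distances on a line, the optimum is the weighted median (not the mean). Total weight W = 435; half-weight = 217.5.
Sort by position and accumulate weight:
  km 9 (S, w=175) → cum 175
  km 43 (P, w=120) → cum 295  ≥ 217.5 → median here
  km 46 (R, w=20) → cum 315
  km 48 (Q, w=120) → cum 435
Optimal location: km 43.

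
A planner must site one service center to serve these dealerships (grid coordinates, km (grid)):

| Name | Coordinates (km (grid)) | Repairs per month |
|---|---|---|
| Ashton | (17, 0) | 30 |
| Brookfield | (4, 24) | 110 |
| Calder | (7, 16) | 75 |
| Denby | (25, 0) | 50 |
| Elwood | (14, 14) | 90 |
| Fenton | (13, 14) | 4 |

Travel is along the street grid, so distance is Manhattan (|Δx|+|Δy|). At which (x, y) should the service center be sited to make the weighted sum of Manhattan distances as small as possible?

(7, 16)

Manhattan distance separates: Σwᵢ(|x−xᵢ|+|y−yᵢ|) = Σwᵢ|x−xᵢ| + Σwᵢ|y−yᵢ|, so x and y are optimised independently as 1-D weighted medians.
Total weight W = 359; half = 179.5.
x-coordinate, sorted with cumulative weight:
  x=4 (Brookfield, w=110) cum 110
  x=7 (Calder, w=75) cum 185  ← median
  x=13 (Fenton, w=4) cum 189
  x=14 (Elwood, w=90) cum 279
  x=17 (Ashton, w=30) cum 309
  x=25 (Denby, w=50) cum 359
⇒ x* = 7
y-coordinate, sorted with cumulative weight:
  y=0 (Ashton, w=30) cum 30
  y=0 (Denby, w=50) cum 80
  y=14 (Elwood, w=90) cum 170
  y=14 (Fenton, w=4) cum 174
  y=16 (Calder, w=75) cum 249  ← median
  y=24 (Brookfield, w=110) cum 359
⇒ y* = 16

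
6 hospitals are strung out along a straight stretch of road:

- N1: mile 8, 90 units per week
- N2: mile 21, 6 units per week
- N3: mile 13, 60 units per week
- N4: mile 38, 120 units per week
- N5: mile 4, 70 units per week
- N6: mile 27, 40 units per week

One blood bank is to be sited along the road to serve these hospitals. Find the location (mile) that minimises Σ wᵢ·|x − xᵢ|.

x = 13

For a sum of weighted absolute distances on a line, the optimum is the weighted median (not the mean). Total weight W = 386; half-weight = 193.
Sort by position and accumulate weight:
  mile 4 (N5, w=70) → cum 70
  mile 8 (N1, w=90) → cum 160
  mile 13 (N3, w=60) → cum 220  ≥ 193 → median here
  mile 21 (N2, w=6) → cum 226
  mile 27 (N6, w=40) → cum 266
  mile 38 (N4, w=120) → cum 386
Optimal location: mile 13.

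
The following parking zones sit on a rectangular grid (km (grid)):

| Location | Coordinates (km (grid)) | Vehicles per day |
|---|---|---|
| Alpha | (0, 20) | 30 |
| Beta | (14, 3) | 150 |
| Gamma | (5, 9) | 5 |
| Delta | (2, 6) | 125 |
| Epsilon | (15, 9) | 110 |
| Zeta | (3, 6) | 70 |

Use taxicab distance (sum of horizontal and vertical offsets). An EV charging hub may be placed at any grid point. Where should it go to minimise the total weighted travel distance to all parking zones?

(14, 6)

Manhattan distance separates: Σwᵢ(|x−xᵢ|+|y−yᵢ|) = Σwᵢ|x−xᵢ| + Σwᵢ|y−yᵢ|, so x and y are optimised independently as 1-D weighted medians.
Total weight W = 490; half = 245.
x-coordinate, sorted with cumulative weight:
  x=0 (Alpha, w=30) cum 30
  x=2 (Delta, w=125) cum 155
  x=3 (Zeta, w=70) cum 225
  x=5 (Gamma, w=5) cum 230
  x=14 (Beta, w=150) cum 380  ← median
  x=15 (Epsilon, w=110) cum 490
⇒ x* = 14
y-coordinate, sorted with cumulative weight:
  y=3 (Beta, w=150) cum 150
  y=6 (Delta, w=125) cum 275  ← median
  y=6 (Zeta, w=70) cum 345
  y=9 (Gamma, w=5) cum 350
  y=9 (Epsilon, w=110) cum 460
  y=20 (Alpha, w=30) cum 490
⇒ y* = 6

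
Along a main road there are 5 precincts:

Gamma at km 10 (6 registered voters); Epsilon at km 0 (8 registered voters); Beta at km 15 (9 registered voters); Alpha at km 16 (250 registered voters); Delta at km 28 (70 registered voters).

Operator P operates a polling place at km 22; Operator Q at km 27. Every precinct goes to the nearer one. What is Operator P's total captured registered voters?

273

The indifferent point is the midpoint (22+27)/2 = 24.5; precincts left of it (closer to Operator P at 22) go to Operator P, those right go to Operator Q.
  Epsilon at 0 (w=8) → Operator P
  Gamma at 10 (w=6) → Operator P
  Beta at 15 (w=9) → Operator P
  Alpha at 16 (w=250) → Operator P
  Delta at 28 (w=70) → Operator Q
Operator P captures 273; Operator Q captures 70.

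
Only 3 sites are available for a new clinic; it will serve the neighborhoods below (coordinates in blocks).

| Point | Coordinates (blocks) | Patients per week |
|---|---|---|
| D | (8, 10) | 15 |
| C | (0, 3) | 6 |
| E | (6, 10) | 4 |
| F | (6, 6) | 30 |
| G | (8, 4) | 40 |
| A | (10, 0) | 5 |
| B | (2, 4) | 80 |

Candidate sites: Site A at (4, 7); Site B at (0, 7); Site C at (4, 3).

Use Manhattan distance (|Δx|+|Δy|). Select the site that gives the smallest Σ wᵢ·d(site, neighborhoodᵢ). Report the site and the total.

Total weighted distance at each candidate:
  Site A (4, 7): total = 1008
  Site B (0, 7): total = 1360
  Site C (4, 3): total = 860
Minimum is at Site C with total 860 blocks.

Site C, total 860 blocks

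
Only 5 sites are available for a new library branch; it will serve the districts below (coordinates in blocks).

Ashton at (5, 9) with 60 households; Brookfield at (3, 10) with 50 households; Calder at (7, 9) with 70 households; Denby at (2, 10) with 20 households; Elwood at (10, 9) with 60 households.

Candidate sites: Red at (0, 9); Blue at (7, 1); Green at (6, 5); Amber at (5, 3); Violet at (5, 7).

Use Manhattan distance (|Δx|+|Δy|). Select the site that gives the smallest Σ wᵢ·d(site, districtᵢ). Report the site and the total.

Violet, total 1190 blocks

Total weighted distance at each candidate:
  Red (0, 9): total = 1650
  Blue (7, 1): total = 2750
  Green (6, 5): total = 1710
  Amber (5, 3): total = 2230
  Violet (5, 7): total = 1190
Minimum is at Violet with total 1190 blocks.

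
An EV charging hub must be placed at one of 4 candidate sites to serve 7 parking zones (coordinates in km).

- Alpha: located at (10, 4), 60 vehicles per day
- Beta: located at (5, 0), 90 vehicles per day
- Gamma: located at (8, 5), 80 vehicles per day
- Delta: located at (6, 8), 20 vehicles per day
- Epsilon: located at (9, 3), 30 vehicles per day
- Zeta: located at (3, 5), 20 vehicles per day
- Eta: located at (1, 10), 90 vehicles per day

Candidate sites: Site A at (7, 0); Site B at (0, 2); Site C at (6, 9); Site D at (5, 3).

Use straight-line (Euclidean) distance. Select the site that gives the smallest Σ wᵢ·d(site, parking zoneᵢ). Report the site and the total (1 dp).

Total weighted distance at each candidate:
  Site A (7, 0): total = 2335.0
  Site B (0, 2): total = 3031.9
  Site C (6, 9): total = 2337.1
  Site D (5, 3): total = 1868.5
Minimum is at Site D with total 1868.5 km.

Site D, total 1868.5 km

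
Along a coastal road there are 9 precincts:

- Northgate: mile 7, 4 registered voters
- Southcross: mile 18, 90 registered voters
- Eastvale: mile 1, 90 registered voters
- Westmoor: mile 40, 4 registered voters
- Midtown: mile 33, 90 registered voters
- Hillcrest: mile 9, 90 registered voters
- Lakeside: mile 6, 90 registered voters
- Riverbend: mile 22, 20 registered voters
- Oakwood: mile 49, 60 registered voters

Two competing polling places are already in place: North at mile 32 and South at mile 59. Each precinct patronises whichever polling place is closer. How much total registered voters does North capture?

The indifferent point is the midpoint (32+59)/2 = 45.5; precincts left of it (closer to North at 32) go to North, those right go to South.
  Eastvale at 1 (w=90) → North
  Lakeside at 6 (w=90) → North
  Northgate at 7 (w=4) → North
  Hillcrest at 9 (w=90) → North
  Southcross at 18 (w=90) → North
  Riverbend at 22 (w=20) → North
  Midtown at 33 (w=90) → North
  Westmoor at 40 (w=4) → North
  Oakwood at 49 (w=60) → South
North captures 478; South captures 60.

478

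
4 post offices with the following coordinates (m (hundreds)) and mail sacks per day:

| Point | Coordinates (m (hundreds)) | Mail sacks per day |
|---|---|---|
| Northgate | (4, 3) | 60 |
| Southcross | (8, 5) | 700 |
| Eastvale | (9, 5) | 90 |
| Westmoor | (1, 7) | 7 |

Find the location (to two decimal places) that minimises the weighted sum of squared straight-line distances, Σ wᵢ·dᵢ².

The minimiser of Σwᵢ‖p−pᵢ‖² is the weighted centroid p* = (Σwᵢpᵢ)/(Σwᵢ).
Σwᵢ = 857.
Σwᵢxᵢ = 60·4 + 700·8 + 90·9 + 7·1 = 6657.
Σwᵢyᵢ = 60·3 + 700·5 + 90·5 + 7·7 = 4179.
x* = 6657/857 = 7.77, y* = 4179/857 = 4.88.

(7.77, 4.88)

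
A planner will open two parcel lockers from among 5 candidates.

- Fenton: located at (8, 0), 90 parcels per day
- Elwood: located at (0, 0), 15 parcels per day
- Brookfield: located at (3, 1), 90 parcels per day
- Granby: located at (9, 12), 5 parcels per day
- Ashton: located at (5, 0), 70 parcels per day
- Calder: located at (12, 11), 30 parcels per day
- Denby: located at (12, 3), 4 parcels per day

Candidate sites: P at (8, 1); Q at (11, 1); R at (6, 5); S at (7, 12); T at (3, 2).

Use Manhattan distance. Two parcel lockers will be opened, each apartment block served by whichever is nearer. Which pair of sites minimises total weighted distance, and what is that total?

Evaluate every pair (each demand assigned to the nearer of the two):
  {P, T}: total = 1039
  {P, S}: total = 1169
  {Q, T}: total = 1212
  {S, T}: total = 1305
  {P, Q}: total = 1357
  {P, R}: total = 1389
  {R, T}: total = 1517
  {Q, S}: total = 1952
  {Q, R}: total = 1967
  {R, S}: total = 2067
Best pair: {P, T} with total 1039.

{P, T}, total 1039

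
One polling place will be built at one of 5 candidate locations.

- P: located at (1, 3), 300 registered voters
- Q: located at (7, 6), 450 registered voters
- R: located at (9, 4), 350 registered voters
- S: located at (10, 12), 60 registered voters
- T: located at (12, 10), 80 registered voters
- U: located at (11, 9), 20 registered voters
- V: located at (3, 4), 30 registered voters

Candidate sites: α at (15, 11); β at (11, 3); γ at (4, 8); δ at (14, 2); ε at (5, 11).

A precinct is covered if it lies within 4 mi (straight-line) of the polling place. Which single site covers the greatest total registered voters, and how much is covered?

γ, covering 450

Coverage radius r = 4 mi; a point is covered iff (Δx)²+(Δy)² ≤ 4² = 16.
  α (15, 11): covers {T} → 80
  β (11, 3): covers {R} → 350
  γ (4, 8): covers {Q} → 450
  δ (14, 2): covers {none} → 0
  ε (5, 11): covers {none} → 0
Maximum coverage at γ: 450 registered voters.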